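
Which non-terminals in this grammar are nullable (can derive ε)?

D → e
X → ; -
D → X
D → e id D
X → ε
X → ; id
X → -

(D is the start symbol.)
{ 'D', 'X' }

A non-terminal is nullable if it can derive ε (the empty string): either it has an ε-production, or it has a production whose right-hand side consists entirely of nullable non-terminals.

ε-productions: X → ε
So X is immediately nullable.
D → X: every symbol on the right is nullable, so D is nullable too.
Every non-terminal is now nullable.
Nullable = { 'D', 'X' }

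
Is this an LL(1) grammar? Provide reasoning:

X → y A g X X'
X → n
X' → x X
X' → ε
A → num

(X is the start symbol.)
No. Predict set conflict for X': { 'x' }

Relevant sets:
  FOLLOW(X') = { $, 'x' }

For X:
  PREDICT(X → y A g X X') = { 'y' }
  PREDICT(X → n) = { 'n' }
For X':
  PREDICT(X' → x X) = { 'x' }
  PREDICT(X' → ε) = { $, 'x' }
A has a single production, so nothing to check there.

Conflict found: Predict set conflict for X': { 'x' }
The grammar is NOT LL(1).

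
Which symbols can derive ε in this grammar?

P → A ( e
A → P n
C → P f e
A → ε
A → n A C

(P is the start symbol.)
ε-productions: A → ε
So A is immediately nullable.
No further non-terminal can be added: every production for the remaining non-terminals contains a terminal or a non-nullable non-terminal.
Nullable = { 'A' }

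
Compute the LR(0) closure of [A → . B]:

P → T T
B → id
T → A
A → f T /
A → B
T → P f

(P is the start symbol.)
{ [A → . B], [B → . id] }

To compute CLOSURE, for each item [A → α.Bβ] where B is a non-terminal, add [B → .γ] for all productions B → γ; repeat for the newly added items until nothing changes.

Start with: [A → . B]
  [A → . B] has the dot before B: add [B → . id]
No further items can be added.

CLOSURE = { [A → . B], [B → . id] }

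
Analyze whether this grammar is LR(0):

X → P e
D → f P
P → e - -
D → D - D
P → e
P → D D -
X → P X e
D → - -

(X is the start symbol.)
A grammar is LR(0) if no state in the canonical LR(0) collection has:
  - both a shift item (dot before a terminal) and a complete item (shift-reduce conflict), or
  - two or more complete items (reduce-reduce conflict; the accept item [X' → X .] counts as a complete item here).

Augment with X' → X and build the canonical LR(0) collection (I0 = CLOSURE({[X' → . X]}), then GOTO on every symbol after a dot until no new states appear). It has 20 states:
  I0: { [D → . - -], [D → . D - D], [D → . f P], [P → . D D -], [P → . e - -], [P → . e], [X → . P X e], [X → . P e], [X' → . X] }  — shift
  I1: { [D → - . -] }  — shift
  I2: { [D → . - -], [D → . D - D], [D → . f P], [D → D . - D], [P → D . D -] }  — shift
  I3: { [D → . - -], [D → . D - D], [D → . f P], [P → . D D -], [P → . e - -], [P → . e], [X → . P X e], [X → . P e], [X → P . X e], [X → P . e] }  — shift
  I4: { [X' → X .] }  — accept
  I5: { [P → e . - -], [P → e .] }  — shift, reduce
  I6: { [D → . - -], [D → . D - D], [D → . f P], [D → f . P], [P → . D D -], [P → . e - -], [P → . e] }  — shift
  I7: { [D → f P .] }  — reduce
  I8: { [P → e - . -] }  — shift
  I9: { [P → e - - .] }  — reduce
  I10: { [X → P X . e] }  — shift
  I11: { [P → e . - -], [P → e .], [X → P e .] }  — shift, 2 reduces
  I12: { [X → P X e .] }  — reduce
  I13: { [D → - . -], [D → . - -], [D → . D - D], [D → . f P], [D → D - . D] }  — shift
  I14: { [D → D . - D], [P → D D . -] }  — shift
  I15: { [D → . - -], [D → . D - D], [D → . f P], [D → D - . D], [P → D D - .] }  — shift, reduce
  I16: { [D → D - D .], [D → D . - D] }  — shift, reduce
  I17: { [D → . - -], [D → . D - D], [D → . f P], [D → D - . D] }  — shift
  I18: { [D → - - .], [D → - . -] }  — shift, reduce
  I19: { [D → - - .] }  — reduce

Conflict in state I5:
  Shift-reduce conflict between [P → e .] and [P → e . - -]
So the grammar is NOT LR(0).

Answer: No. Shift-reduce conflict between [P → e .] and [P → e . - -]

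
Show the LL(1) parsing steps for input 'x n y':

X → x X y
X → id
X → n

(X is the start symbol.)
Stack is shown with the top on the left.

Stack    Input    Action
------------------------
X $      x n y $  output X → x X y
x X y $  x n y $  match 'x'
X y $    n y $    output X → n
n y $    n y $    match 'n'
y $      y $      match 'y'
$        $        accept

The string is accepted.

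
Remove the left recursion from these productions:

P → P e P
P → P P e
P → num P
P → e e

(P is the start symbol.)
P → num P P'
P → e e P'
P' → e P P'
P' → P e P'
P' → ε

P is directly left-recursive. The standard transformation for
  A → A α₁ | ... | A α_m | β₁ | ... | β_n
is
  A  → β₁ A' | ... | β_n A'
  A' → α₁ A' | ... | α_m A' | ε

P → num P becomes P → num P P'
P → e e becomes P → e e P'
P → P e P becomes P' → e P P'
P → P P e becomes P' → P e P'
Add P' → ε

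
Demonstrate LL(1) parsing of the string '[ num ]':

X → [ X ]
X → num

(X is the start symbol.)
Stack is shown with the top on the left.

Stack    Input      Action
--------------------------
X $      [ num ] $  output X → [ X ]
[ X ] $  [ num ] $  match '['
X ] $    num ] $    output X → num
num ] $  num ] $    match 'num'
] $      ] $        match ']'
$        $          accept

The string is accepted.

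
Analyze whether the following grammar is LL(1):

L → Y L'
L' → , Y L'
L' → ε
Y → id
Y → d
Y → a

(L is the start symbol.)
Relevant sets:
  FOLLOW(L') = { $ }

For L':
  PREDICT(L' → ',' Y L') = { ',' }
  PREDICT(L' → ε) = { $ }
For Y:
  PREDICT(Y → id) = { 'id' }
  PREDICT(Y → d) = { 'd' }
  PREDICT(Y → a) = { 'a' }
L has a single production, so nothing to check there.

All predict sets are disjoint. The grammar IS LL(1).

Answer: Yes, the grammar is LL(1).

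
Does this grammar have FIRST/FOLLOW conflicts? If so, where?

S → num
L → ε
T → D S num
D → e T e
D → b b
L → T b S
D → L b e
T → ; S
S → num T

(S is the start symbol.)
Yes. L → T b S with FOLLOW(L) on { 'b' }

Nullable non-terminals: L.
FIRST sets used below: FIRST(T) = { ';', 'b', 'e' }

L: nullable alternative(s) L → ε; FOLLOW(L) = { 'b' }
  L → ε: FIRST \ {ε} = { } — this is the only nullable alternative, skip
  L → T b S: FIRST \ {ε} = { ';', 'b', 'e' } — overlaps FOLLOW(L) on { 'b' }: CONFLICT

D, S, T have no nullable alternative, so no FIRST/FOLLOW check is needed there.

So the grammar has 1 FIRST/FOLLOW conflict (marked CONFLICT above).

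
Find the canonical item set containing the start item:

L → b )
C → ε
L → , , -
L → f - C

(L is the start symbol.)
{ [L → . , , -], [L → . b )], [L → . f - C], [L' → . L] }

First, augment the grammar with L' → L
I₀ = CLOSURE({ [L' → . L] }):
  [L' → . L] has the dot before L: add [L → . b )], [L → . , , -], [L → . f - C]
No further items can be added.

I₀ = { [L → . , , -], [L → . b )], [L → . f - C], [L' → . L] }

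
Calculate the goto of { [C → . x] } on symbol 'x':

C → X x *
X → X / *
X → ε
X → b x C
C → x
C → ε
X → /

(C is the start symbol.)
{ [C → x .] }

GOTO(I, 'x') = CLOSURE({ [A → αX.β] : [A → α.Xβ] ∈ I, X = 'x' })

Items with dot before 'x', with the dot advanced:
  [C → . x] → [C → x .]
Closure adds nothing (no advanced item has the dot before a non-terminal).

GOTO = { [C → x .] }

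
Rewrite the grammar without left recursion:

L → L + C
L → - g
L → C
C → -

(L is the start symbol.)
L is directly left-recursive. The standard transformation for
  A → A α₁ | ... | A α_m | β₁ | ... | β_n
is
  A  → β₁ A' | ... | β_n A'
  A' → α₁ A' | ... | α_m A' | ε

L → - g becomes L → - g L'
L → C becomes L → C L'
L → L + C becomes L' → + C L'
Add L' → ε

Productions for other non-terminals are unchanged:
  C → -

Resulting grammar:
L → - g L'
L → C L'
L' → + C L'
L' → ε
C → -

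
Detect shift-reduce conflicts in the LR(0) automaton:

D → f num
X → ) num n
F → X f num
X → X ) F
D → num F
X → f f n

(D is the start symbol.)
No shift-reduce conflicts

A shift-reduce conflict occurs when an LR(0) state has both:
  - a complete (reduce) item [A → α .] (dot at the end), and
  - a shift item [B → β . c γ] (dot before a terminal).

Augment with D' → D and build the canonical LR(0) collection (I0 = CLOSURE({[D' → . D]}), then GOTO on every symbol after a dot until no new states appear). It has 17 states:
  I0: { [D → . f num], [D → . num F], [D' → . D] }  — shift
  I1: { [D' → D .] }  — accept
  I2: { [D → f . num] }  — shift
  I3: { [D → num . F], [F → . X f num], [X → . ) num n], [X → . X ) F], [X → . f f n] }  — shift
  I4: { [X → ) . num n] }  — shift
  I5: { [D → num F .] }  — reduce
  I6: { [F → X . f num], [X → X . ) F] }  — shift
  I7: { [X → f . f n] }  — shift
  I8: { [X → f f . n] }  — shift
  I9: { [X → f f n .] }  — reduce
  I10: { [F → . X f num], [X → . ) num n], [X → . X ) F], [X → . f f n], [X → X ) . F] }  — shift
  I11: { [F → X f . num] }  — shift
  I12: { [F → X f num .] }  — reduce
  I13: { [X → X ) F .] }  — reduce
  I14: { [X → ) num . n] }  — shift
  I15: { [X → ) num n .] }  — reduce
  I16: { [D → f num .] }  — reduce

No state contains both a complete item and a shift item.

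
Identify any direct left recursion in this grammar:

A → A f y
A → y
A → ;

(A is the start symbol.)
A → A f y: LEFT RECURSIVE (starts with A)
A → y: starts with y
A → ;: starts with ';'

The grammar has direct left recursion on: A.

Answer: Yes, A is left-recursive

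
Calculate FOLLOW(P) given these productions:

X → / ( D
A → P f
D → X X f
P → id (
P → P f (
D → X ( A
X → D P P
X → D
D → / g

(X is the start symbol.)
To compute FOLLOW(P), find every occurrence of P on a right-hand side N → α P β: add FIRST(β) \ {ε}, and if β is empty or nullable also add FOLLOW(N). Iterate to a fixed point.

In A → P f: P is followed by f, add FIRST(f) \ {ε} = { 'f' }
In P → P f (: P is followed by f '(', add FIRST(f '(') \ {ε} = { 'f' }
In X → D P P: P is followed by P, add FIRST(P) \ {ε} = { 'id' }
In X → D P P: P is at the end, add FOLLOW(X)

The FOLLOW sets referred to above (computed the same way, to a fixed point):
  FOLLOW(X) = { $, '(', '/', 'f' }

Taking the union: FOLLOW(P) = { $, '(', '/', 'f', 'id' }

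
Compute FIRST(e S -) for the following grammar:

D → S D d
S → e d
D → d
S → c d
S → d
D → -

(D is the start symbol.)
To compute FIRST(e S -), process the symbols left to right:
Symbol e is a terminal. Add 'e' and stop.
FIRST(e S -) = { 'e' }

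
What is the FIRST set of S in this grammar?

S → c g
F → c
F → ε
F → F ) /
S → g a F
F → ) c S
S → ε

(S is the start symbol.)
{ 'c', 'g', ε }

To compute FIRST(S), examine every production with S on the left-hand side, reading each right-hand side left to right until a non-nullable symbol is reached.

From S → c g:
  - c is a terminal: add 'c' and stop
From S → g a F:
  - g is a terminal: add 'g' and stop
From S → ε:
  - ε-production, so ε ∈ FIRST(S)

Collecting: FIRST(S) = { 'c', 'g', ε }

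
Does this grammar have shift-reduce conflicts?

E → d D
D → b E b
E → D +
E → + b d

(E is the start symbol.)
Augment with E' → E and build the canonical LR(0) collection (I0 = CLOSURE({[E' → . E]}), then GOTO on every symbol after a dot until no new states appear). It has 12 states:
  I0: { [D → . b E b], [E → . + b d], [E → . D +], [E → . d D], [E' → . E] }  — shift
  I1: { [E → + . b d] }  — shift
  I2: { [E → D . +] }  — shift
  I3: { [E' → E .] }  — accept
  I4: { [D → . b E b], [D → b . E b], [E → . + b d], [E → . D +], [E → . d D] }  — shift
  I5: { [D → . b E b], [E → d . D] }  — shift
  I6: { [E → d D .] }  — reduce
  I7: { [D → b E . b] }  — shift
  I8: { [D → b E b .] }  — reduce
  I9: { [E → D + .] }  — reduce
  I10: { [E → + b . d] }  — shift
  I11: { [E → + b d .] }  — reduce

No state contains both a complete item and a shift item.

Answer: No shift-reduce conflicts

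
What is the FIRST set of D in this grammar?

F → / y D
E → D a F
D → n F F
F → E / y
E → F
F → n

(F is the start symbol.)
{ 'n' }

To compute FIRST(D), examine every production with D on the left-hand side, reading each right-hand side left to right until a non-nullable symbol is reached.

From D → n F F:
  - n is a terminal: add 'n' and stop

Collecting: FIRST(D) = { 'n' }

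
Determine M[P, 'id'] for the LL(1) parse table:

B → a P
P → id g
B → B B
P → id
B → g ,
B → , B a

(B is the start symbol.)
To find M[P, 'id'], we find productions for P where 'id' is in the predict set (PREDICT(N → α) = (FIRST(α) \ {ε}) ∪ (FOLLOW(N) if α ⇒* ε)).

P → id g: PREDICT = { 'id' }
  'id' is in predict set, so this production goes in M[P, 'id']
P → id: PREDICT = { 'id' }
  'id' is in predict set, so this production goes in M[P, 'id']

M[P, 'id'] = P → id g, P → id  (a multiply-defined cell — the grammar is not LL(1))

Answer: P → id g, P → id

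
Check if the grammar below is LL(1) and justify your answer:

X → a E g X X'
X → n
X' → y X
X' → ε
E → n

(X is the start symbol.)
No. Predict set conflict for X': { 'y' }

A grammar is LL(1) if for each non-terminal N with multiple productions, the predict sets of those productions are pairwise disjoint, where PREDICT(N → α) = (FIRST(α) \ {ε}) ∪ (FOLLOW(N) if α ⇒* ε).

Relevant sets:
  FOLLOW(X') = { $, 'y' }

For X:
  PREDICT(X → a E g X X') = { 'a' }
  PREDICT(X → n) = { 'n' }
For X':
  PREDICT(X' → y X) = { 'y' }
  PREDICT(X' → ε) = { $, 'y' }
E has a single production, so nothing to check there.

Conflict found: Predict set conflict for X': { 'y' }
The grammar is NOT LL(1).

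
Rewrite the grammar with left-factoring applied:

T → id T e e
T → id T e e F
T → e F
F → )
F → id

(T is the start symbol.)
T → id T e e T'
T' → ε
T' → F
T → e F
F → )
F → id

Left-factoring transforms A → αβ₁ | αβ₂ into A → αA' and A' → β₁ | β₂
(α is the longest common prefix among the alternatives). Repeat until
no nonterminal has two alternatives with a common prefix.

Round 1: T has alternatives sharing prefix 'id T e e'. Introduce T': T → id T e e T'
  Add: T' → ε
  Add: T' → F

No remaining common prefixes — done.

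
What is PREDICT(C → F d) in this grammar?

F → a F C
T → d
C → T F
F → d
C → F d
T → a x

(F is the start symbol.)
{ 'a', 'd' }

PREDICT(C → F d) = (FIRST(RHS) \ {ε}) ∪ (FOLLOW(C) if ε ∈ FIRST(RHS), i.e. RHS ⇒* ε)
FIRST(F) = { 'a', 'd' }
FIRST(F d) = { 'a', 'd' }
ε ∉ FIRST(F d), so FOLLOW(C) is not added.
PREDICT(C → F d) = { 'a', 'd' }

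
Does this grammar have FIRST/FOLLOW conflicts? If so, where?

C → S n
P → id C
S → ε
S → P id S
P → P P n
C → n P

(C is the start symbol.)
No FIRST/FOLLOW conflicts.

Nullable non-terminals: S.
FIRST sets used below: FIRST(P) = { 'id' }

S: nullable alternative(s) S → ε; FOLLOW(S) = { 'n' }
  S → ε: FIRST \ {ε} = { } — this is the only nullable alternative, skip
  S → P id S: FIRST \ {ε} = { 'id' } — disjoint from FOLLOW(S)

C, P have no nullable alternative, so no FIRST/FOLLOW check is needed there.

No FIRST/FOLLOW conflicts found.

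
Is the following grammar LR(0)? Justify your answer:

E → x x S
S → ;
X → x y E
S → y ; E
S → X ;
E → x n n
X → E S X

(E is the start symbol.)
A grammar is LR(0) if no state in the canonical LR(0) collection has:
  - both a shift item (dot before a terminal) and a complete item (shift-reduce conflict), or
  - two or more complete items (reduce-reduce conflict; the accept item [E' → E .] counts as a complete item here).

Augment with E' → E and build the canonical LR(0) collection (I0 = CLOSURE({[E' → . E]}), then GOTO on every symbol after a dot until no new states appear). It has 19 states:
  I0: { [E → . x n n], [E → . x x S], [E' → . E] }  — shift
  I1: { [E' → E .] }  — accept
  I2: { [E → x . n n], [E → x . x S] }  — shift
  I3: { [E → x n . n] }  — shift
  I4: { [E → . x n n], [E → . x x S], [E → x x . S], [S → . ;], [S → . X ;], [S → . y ; E], [X → . E S X], [X → . x y E] }  — shift
  I5: { [S → ; .] }  — reduce
  I6: { [E → . x n n], [E → . x x S], [S → . ;], [S → . X ;], [S → . y ; E], [X → . E S X], [X → . x y E], [X → E . S X] }  — shift
  I7: { [E → x x S .] }  — reduce
  I8: { [S → X . ;] }  — shift
  I9: { [E → x . n n], [E → x . x S], [X → x . y E] }  — shift
  I10: { [S → y . ; E] }  — shift
  I11: { [E → . x n n], [E → . x x S], [S → y ; . E] }  — shift
  I12: { [S → y ; E .] }  — reduce
  I13: { [E → . x n n], [E → . x x S], [X → x y . E] }  — shift
  I14: { [X → x y E .] }  — reduce
  I15: { [S → X ; .] }  — reduce
  I16: { [E → . x n n], [E → . x x S], [X → . E S X], [X → . x y E], [X → E S . X] }  — shift
  I17: { [X → E S X .] }  — reduce
  I18: { [E → x n n .] }  — reduce

Every state is either a pure shift/goto state or contains exactly one complete item and nothing to shift — no conflicts. The grammar is LR(0).

Answer: Yes, the grammar is LR(0)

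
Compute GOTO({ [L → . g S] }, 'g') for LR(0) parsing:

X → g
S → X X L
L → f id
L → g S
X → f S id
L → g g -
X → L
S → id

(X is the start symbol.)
GOTO(I, 'g') = CLOSURE({ [A → αX.β] : [A → α.Xβ] ∈ I, X = 'g' })

Items with dot before 'g', with the dot advanced:
  [L → . g S] → [L → g . S]
Closure of the advanced items:
  [L → g . S] has the dot before S: add [S → . X X L], [S → . id]
  [S → . X X L] has the dot before X: add [X → . g], [X → . f S id], [X → . L]
  [X → . L] has the dot before L: add [L → . f id], [L → . g S], [L → . g g -]

GOTO = { [L → . f id], [L → . g S], [L → . g g -], [L → g . S], [S → . X X L], [S → . id], [X → . L], [X → . f S id], [X → . g] }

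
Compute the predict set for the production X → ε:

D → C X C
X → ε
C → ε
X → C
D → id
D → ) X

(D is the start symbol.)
{ $ }

PREDICT(X → ε) = (FIRST(RHS) \ {ε}) ∪ (FOLLOW(X) if ε ∈ FIRST(RHS), i.e. RHS ⇒* ε)
The right-hand side is ε (FIRST(ε) = { ε }), so the predict set is FOLLOW(X) = { $ }
PREDICT(X → ε) = { $ }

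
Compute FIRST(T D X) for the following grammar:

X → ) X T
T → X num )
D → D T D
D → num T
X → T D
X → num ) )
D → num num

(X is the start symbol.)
FIRST sets of the non-terminals involved (from the grammar, by fixed-point iteration):
  FIRST(T) = { ')', 'num' }

To compute FIRST(T D X), process the symbols left to right:
Symbol T is a non-terminal. Add FIRST(T) \ {ε} = { ')', 'num' }
T is not nullable (ε ∉ FIRST(T)), so stop here.
FIRST(T D X) = { ')', 'num' }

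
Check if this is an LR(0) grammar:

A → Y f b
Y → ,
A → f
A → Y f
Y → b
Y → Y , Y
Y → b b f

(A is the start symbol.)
A grammar is LR(0) if no state in the canonical LR(0) collection has:
  - both a shift item (dot before a terminal) and a complete item (shift-reduce conflict), or
  - two or more complete items (reduce-reduce conflict; the accept item [A' → A .] counts as a complete item here).

Augment with A' → A and build the canonical LR(0) collection (I0 = CLOSURE({[A' → . A]}), then GOTO on every symbol after a dot until no new states appear). It has 12 states:
  I0: { [A → . Y f b], [A → . Y f], [A → . f], [A' → . A], [Y → . ,], [Y → . Y , Y], [Y → . b b f], [Y → . b] }  — shift
  I1: { [Y → , .] }  — reduce
  I2: { [A' → A .] }  — accept
  I3: { [A → Y . f b], [A → Y . f], [Y → Y . , Y] }  — shift
  I4: { [Y → b . b f], [Y → b .] }  — shift, reduce
  I5: { [A → f .] }  — reduce
  I6: { [Y → b b . f] }  — shift
  I7: { [Y → b b f .] }  — reduce
  I8: { [Y → . ,], [Y → . Y , Y], [Y → . b b f], [Y → . b], [Y → Y , . Y] }  — shift
  I9: { [A → Y f . b], [A → Y f .] }  — shift, reduce
  I10: { [A → Y f b .] }  — reduce
  I11: { [Y → Y , Y .], [Y → Y . , Y] }  — shift, reduce

Conflict in state I4:
  Shift-reduce conflict between [Y → b .] and [Y → b . b f]
So the grammar is NOT LR(0).

Answer: No. Shift-reduce conflict between [Y → b .] and [Y → b . b f]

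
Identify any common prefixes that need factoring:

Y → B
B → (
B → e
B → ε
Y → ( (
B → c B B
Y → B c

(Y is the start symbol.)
Yes, Y has productions with common prefix 'B'

Left-factoring is needed when two productions for the same non-terminal
share a common prefix on the right-hand side.

Productions for Y:
  Y → B
  Y → ( (
  Y → B c
Productions for B:
  B → (
  B → e
  B → ε
  B → c B B

Found common prefix 'B' in productions for Y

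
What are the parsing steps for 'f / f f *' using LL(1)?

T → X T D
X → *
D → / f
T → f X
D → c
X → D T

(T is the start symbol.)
Stack is shown with the top on the left.

Stack    Input        Action
----------------------------
T $      f / f f * $  output T → f X
f X $    f / f f * $  match 'f'
X $      / f f * $    output X → D T
D T $    / f f * $    output D → / f
/ f T $  / f f * $    match '/'
f T $    f f * $      match 'f'
T $      f * $        output T → f X
f X $    f * $        match 'f'
X $      * $          output X → *
* $      * $          match '*'
$        $            accept

The string is accepted.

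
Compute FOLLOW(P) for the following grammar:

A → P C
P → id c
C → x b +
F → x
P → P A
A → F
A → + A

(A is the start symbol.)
To compute FOLLOW(P), find every occurrence of P on a right-hand side N → α P β: add FIRST(β) \ {ε}, and if β is empty or nullable also add FOLLOW(N). Iterate to a fixed point.

In A → P C: P is followed by C, add FIRST(C) \ {ε} = { 'x' }
In P → P A: P is followed by A, add FIRST(A) \ {ε} = { '+', 'id', 'x' }

Taking the union: FOLLOW(P) = { '+', 'id', 'x' }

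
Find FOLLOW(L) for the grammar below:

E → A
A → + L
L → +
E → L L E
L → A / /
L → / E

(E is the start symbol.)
{ $, '+', '/' }

In A → + L: L is at the end, add FOLLOW(A)
In E → L L E: L is followed by L E, add FIRST(L E) \ {ε} = { '+', '/' }
In E → L L E: L is followed by E, add FIRST(E) \ {ε} = { '+', '/' }

The FOLLOW sets referred to above (computed the same way, to a fixed point):
  FOLLOW(A) = { $, '+', '/' }

Taking the union: FOLLOW(L) = { $, '+', '/' }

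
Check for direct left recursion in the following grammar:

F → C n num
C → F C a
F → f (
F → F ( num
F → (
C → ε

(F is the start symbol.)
Yes, F is left-recursive

F → C n num: starts with C
C → F C a: starts with F
F → f (: starts with f
F → F ( num: LEFT RECURSIVE (starts with F)
F → (: starts with '('
C → ε: starts with ε

The grammar has direct left recursion on: F.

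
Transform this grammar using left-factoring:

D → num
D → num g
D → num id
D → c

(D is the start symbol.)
Left-factoring transforms A → αβ₁ | αβ₂ into A → αA' and A' → β₁ | β₂
(α is the longest common prefix among the alternatives). Repeat until
no nonterminal has two alternatives with a common prefix.

Round 1: D has alternatives sharing prefix 'num'. Introduce D': D → num D'
  Add: D' → ε
  Add: D' → g
  Add: D' → id

No remaining common prefixes — done.

Resulting grammar:
D → num D'
D' → ε
D' → g
D' → id
D → c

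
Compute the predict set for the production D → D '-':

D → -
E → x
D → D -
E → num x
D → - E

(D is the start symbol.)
PREDICT(D → D '-') = (FIRST(RHS) \ {ε}) ∪ (FOLLOW(D) if ε ∈ FIRST(RHS), i.e. RHS ⇒* ε)
FIRST(D) = { '-' }
FIRST(D '-') = { '-' }
ε ∉ FIRST(D '-'), so FOLLOW(D) is not added.
PREDICT(D → D '-') = { '-' }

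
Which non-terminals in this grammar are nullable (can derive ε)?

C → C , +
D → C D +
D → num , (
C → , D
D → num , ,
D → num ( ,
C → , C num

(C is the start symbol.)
A non-terminal is nullable if it can derive ε (the empty string): either it has an ε-production, or it has a production whose right-hand side consists entirely of nullable non-terminals.

There are no ε-productions, so no non-terminal can derive ε.
No non-terminals are nullable.

Answer: None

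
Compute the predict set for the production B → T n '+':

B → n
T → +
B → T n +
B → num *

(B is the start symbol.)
PREDICT(B → T n '+') = (FIRST(RHS) \ {ε}) ∪ (FOLLOW(B) if ε ∈ FIRST(RHS), i.e. RHS ⇒* ε)
FIRST(T) = { '+' }
FIRST(T n '+') = { '+' }
ε ∉ FIRST(T n '+'), so FOLLOW(B) is not added.
PREDICT(B → T n '+') = { '+' }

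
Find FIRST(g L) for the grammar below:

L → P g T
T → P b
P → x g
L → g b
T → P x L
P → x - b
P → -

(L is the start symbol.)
To compute FIRST(g L), process the symbols left to right:
Symbol g is a terminal. Add 'g' and stop.
FIRST(g L) = { 'g' }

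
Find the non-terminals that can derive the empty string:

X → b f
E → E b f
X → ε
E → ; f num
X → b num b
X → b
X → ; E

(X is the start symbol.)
A non-terminal is nullable if it can derive ε (the empty string): either it has an ε-production, or it has a production whose right-hand side consists entirely of nullable non-terminals.

ε-productions: X → ε
So X is immediately nullable.
No further non-terminal can be added: every production for the remaining non-terminals contains a terminal or a non-nullable non-terminal.
Nullable = { 'X' }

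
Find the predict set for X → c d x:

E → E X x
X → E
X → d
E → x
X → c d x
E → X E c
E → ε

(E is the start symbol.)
{ 'c' }

PREDICT(X → c d x) = (FIRST(RHS) \ {ε}) ∪ (FOLLOW(X) if ε ∈ FIRST(RHS), i.e. RHS ⇒* ε)
FIRST(c d x) = { 'c' }
ε ∉ FIRST(c d x), so FOLLOW(X) is not added.
PREDICT(X → c d x) = { 'c' }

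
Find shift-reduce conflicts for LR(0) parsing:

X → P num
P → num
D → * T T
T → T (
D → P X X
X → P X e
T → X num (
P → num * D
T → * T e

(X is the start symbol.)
A shift-reduce conflict occurs when an LR(0) state has both:
  - a complete (reduce) item [A → α .] (dot at the end), and
  - a shift item [B → β . c γ] (dot before a terminal).

Augment with X' → X and build the canonical LR(0) collection (I0 = CLOSURE({[X' → . X]}), then GOTO on every symbol after a dot until no new states appear). It has 22 states:
  I0: { [P → . num * D], [P → . num], [X → . P X e], [X → . P num], [X' → . X] }  — shift
  I1: { [P → . num * D], [P → . num], [X → . P X e], [X → . P num], [X → P . X e], [X → P . num] }  — shift
  I2: { [X' → X .] }  — accept
  I3: { [P → num . * D], [P → num .] }  — shift, reduce
  I4: { [D → . * T T], [D → . P X X], [P → . num * D], [P → . num], [P → num * . D] }  — shift
  I5: { [D → * . T T], [P → . num * D], [P → . num], [T → . * T e], [T → . T (], [T → . X num (], [X → . P X e], [X → . P num] }  — shift
  I6: { [P → num * D .] }  — reduce
  I7: { [D → P . X X], [P → . num * D], [P → . num], [X → . P X e], [X → . P num] }  — shift
  I8: { [D → P X . X], [P → . num * D], [P → . num], [X → . P X e], [X → . P num] }  — shift
  I9: { [D → P X X .] }  — reduce
  I10: { [P → . num * D], [P → . num], [T → * . T e], [T → . * T e], [T → . T (], [T → . X num (], [X → . P X e], [X → . P num] }  — shift
  I11: { [D → * T . T], [P → . num * D], [P → . num], [T → . * T e], [T → . T (], [T → . X num (], [T → T . (], [X → . P X e], [X → . P num] }  — shift
  I12: { [T → X . num (] }  — shift
  I13: { [T → X num . (] }  — shift
  I14: { [T → X num ( .] }  — reduce
  I15: { [T → T ( .] }  — reduce
  I16: { [D → * T T .], [T → T . (] }  — shift, reduce
  I17: { [T → * T . e], [T → T . (] }  — shift
  I18: { [T → * T e .] }  — reduce
  I19: { [X → P X . e] }  — shift
  I20: { [P → num . * D], [P → num .], [X → P num .] }  — shift, 2 reduces
  I21: { [X → P X e .] }  — reduce

I3 contains reduce item [P → num .] and shift item [P → num . * D] — shift-reduce conflict.
I16 contains reduce item [D → * T T .] and shift item [T → T . (] — shift-reduce conflict.
I20 contains reduce items [P → num .], [X → P num .] and shift item [P → num . * D] — shift-reduce conflict.

Answer: Yes — I3: [P → num .] vs [P → num . * D]; I16: [D → * T T .] vs [T → T . (]; I20: [P → num .] vs [P → num . * D]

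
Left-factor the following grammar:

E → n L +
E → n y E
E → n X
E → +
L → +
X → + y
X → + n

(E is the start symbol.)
Left-factoring transforms A → αβ₁ | αβ₂ into A → αA' and A' → β₁ | β₂
(α is the longest common prefix among the alternatives). Repeat until
no nonterminal has two alternatives with a common prefix.

Round 1: E has alternatives sharing prefix 'n'. Introduce E': E → n E'
  Add: E' → L +
  Add: E' → y E
  Add: E' → X

Round 2: X has alternatives sharing prefix '+'. Introduce X': X → + X'
  Add: X' → y
  Add: X' → n

No remaining common prefixes — done.

Resulting grammar:
E → n E'
E' → L +
E' → y E
E' → X
E → +
L → +
X → + X'
X' → y
X' → n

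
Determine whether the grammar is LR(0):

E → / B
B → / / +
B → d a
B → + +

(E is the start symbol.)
A grammar is LR(0) if no state in the canonical LR(0) collection has:
  - both a shift item (dot before a terminal) and a complete item (shift-reduce conflict), or
  - two or more complete items (reduce-reduce conflict; the accept item [E' → E .] counts as a complete item here).

Augment with E' → E and build the canonical LR(0) collection (I0 = CLOSURE({[E' → . E]}), then GOTO on every symbol after a dot until no new states appear). It has 11 states:
  I0: { [E → . / B], [E' → . E] }  — shift
  I1: { [B → . + +], [B → . / / +], [B → . d a], [E → / . B] }  — shift
  I2: { [E' → E .] }  — accept
  I3: { [B → + . +] }  — shift
  I4: { [B → / . / +] }  — shift
  I5: { [E → / B .] }  — reduce
  I6: { [B → d . a] }  — shift
  I7: { [B → d a .] }  — reduce
  I8: { [B → / / . +] }  — shift
  I9: { [B → / / + .] }  — reduce
  I10: { [B → + + .] }  — reduce

Every state is either a pure shift/goto state or contains exactly one complete item and nothing to shift — no conflicts. The grammar is LR(0).

Answer: Yes, the grammar is LR(0)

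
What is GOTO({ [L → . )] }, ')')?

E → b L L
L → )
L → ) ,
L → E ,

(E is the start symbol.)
GOTO(I, ')') = CLOSURE({ [A → αX.β] : [A → α.Xβ] ∈ I, X = ')' })

Items with dot before ')', with the dot advanced:
  [L → . )] → [L → ) .]
Closure adds nothing (no advanced item has the dot before a non-terminal).

GOTO = { [L → ) .] }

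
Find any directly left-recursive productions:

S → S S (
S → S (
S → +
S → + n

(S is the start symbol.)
Yes, S is left-recursive

S → S S (: LEFT RECURSIVE (starts with S)
S → S (: LEFT RECURSIVE (starts with S)
S → +: starts with '+'
S → + n: starts with '+'

The grammar has direct left recursion on: S.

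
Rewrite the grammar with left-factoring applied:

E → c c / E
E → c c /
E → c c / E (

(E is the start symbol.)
Left-factoring transforms A → αβ₁ | αβ₂ into A → αA' and A' → β₁ | β₂
(α is the longest common prefix among the alternatives). Repeat until
no nonterminal has two alternatives with a common prefix.

Round 1: E has alternatives sharing prefix 'c c /'. Introduce E': E → c c / E'
  Add: E' → E
  Add: E' → ε
  Add: E' → E (

Round 2: E' has alternatives sharing prefix 'E'. Introduce E'': E' → E E''
  Add: E'' → ε
  Add: E'' → (

No remaining common prefixes — done.

Resulting grammar:
E → c c / E'
E' → E E''
E'' → ε
E'' → (
E' → ε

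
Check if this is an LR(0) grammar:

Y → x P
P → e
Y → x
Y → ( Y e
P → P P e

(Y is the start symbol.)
A grammar is LR(0) if no state in the canonical LR(0) collection has:
  - both a shift item (dot before a terminal) and a complete item (shift-reduce conflict), or
  - two or more complete items (reduce-reduce conflict; the accept item [Y' → Y .] counts as a complete item here).

Augment with Y' → Y and build the canonical LR(0) collection (I0 = CLOSURE({[Y' → . Y]}), then GOTO on every symbol after a dot until no new states appear). It has 10 states:
  I0: { [Y → . ( Y e], [Y → . x P], [Y → . x], [Y' → . Y] }  — shift
  I1: { [Y → ( . Y e], [Y → . ( Y e], [Y → . x P], [Y → . x] }  — shift
  I2: { [Y' → Y .] }  — accept
  I3: { [P → . P P e], [P → . e], [Y → x . P], [Y → x .] }  — shift, reduce
  I4: { [P → . P P e], [P → . e], [P → P . P e], [Y → x P .] }  — shift, reduce
  I5: { [P → e .] }  — reduce
  I6: { [P → . P P e], [P → . e], [P → P . P e], [P → P P . e] }  — shift
  I7: { [P → P P e .], [P → e .] }  — 2 reduces
  I8: { [Y → ( Y . e] }  — shift
  I9: { [Y → ( Y e .] }  — reduce

Conflict in state I3:
  Shift-reduce conflict between [Y → x .] and [P → . e]
So the grammar is NOT LR(0).

Answer: No. Shift-reduce conflict between [Y → x .] and [P → . e]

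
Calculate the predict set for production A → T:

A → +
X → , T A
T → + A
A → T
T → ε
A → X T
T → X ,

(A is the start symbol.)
{ $, '+', ',' }

PREDICT(A → T) = (FIRST(RHS) \ {ε}) ∪ (FOLLOW(A) if ε ∈ FIRST(RHS), i.e. RHS ⇒* ε)
FIRST(T) = { '+', ',', ε }
FIRST(T) = { '+', ',', ε }
ε ∈ FIRST(T) (the right-hand side is nullable), so add FOLLOW(A) = { $, '+', ',' }
PREDICT(A → T) = { $, '+', ',' }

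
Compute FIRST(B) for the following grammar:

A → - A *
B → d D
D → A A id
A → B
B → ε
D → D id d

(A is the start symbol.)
{ 'd', ε }

From B → d D:
  - d is a terminal: add 'd' and stop
From B → ε:
  - ε-production, so ε ∈ FIRST(B)

Collecting: FIRST(B) = { 'd', ε }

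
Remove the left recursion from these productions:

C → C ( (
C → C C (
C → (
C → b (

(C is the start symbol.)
C → ( C'
C → b ( C'
C' → ( ( C'
C' → C ( C'
C' → ε

C is directly left-recursive. The standard transformation for
  A → A α₁ | ... | A α_m | β₁ | ... | β_n
is
  A  → β₁ A' | ... | β_n A'
  A' → α₁ A' | ... | α_m A' | ε

C → ( becomes C → ( C'
C → b ( becomes C → b ( C'
C → C ( ( becomes C' → ( ( C'
C → C C ( becomes C' → C ( C'
Add C' → ε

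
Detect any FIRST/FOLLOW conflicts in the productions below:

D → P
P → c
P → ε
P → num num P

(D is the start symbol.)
No FIRST/FOLLOW conflicts.

A FIRST/FOLLOW conflict occurs when a non-terminal N has a nullable alternative N → β (β ⇒* ε) and another alternative N → α with FIRST(α) ∩ FOLLOW(N) ≠ ∅: on such a lookahead the parser cannot decide between expanding α and letting N vanish via β.

Nullable non-terminals: D, P.
D has a nullable alternative but only one production, so nothing to check.

P: nullable alternative(s) P → ε; FOLLOW(P) = { $ }
  P → c: FIRST \ {ε} = { 'c' } — disjoint from FOLLOW(P)
  P → ε: FIRST \ {ε} = { } — this is the only nullable alternative, skip
  P → num num P: FIRST \ {ε} = { 'num' } — disjoint from FOLLOW(P)

No FIRST/FOLLOW conflicts found.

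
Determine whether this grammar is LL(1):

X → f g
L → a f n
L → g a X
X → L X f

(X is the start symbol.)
A grammar is LL(1) if for each non-terminal N with multiple productions, the predict sets of those productions are pairwise disjoint, where PREDICT(N → α) = (FIRST(α) \ {ε}) ∪ (FOLLOW(N) if α ⇒* ε).

Relevant sets:
  FIRST(L) = { 'a', 'g' }

For X:
  PREDICT(X → f g) = { 'f' }
  PREDICT(X → L X f) = { 'a', 'g' }
For L:
  PREDICT(L → a f n) = { 'a' }
  PREDICT(L → g a X) = { 'g' }

All predict sets are disjoint. The grammar IS LL(1).

Answer: Yes, the grammar is LL(1).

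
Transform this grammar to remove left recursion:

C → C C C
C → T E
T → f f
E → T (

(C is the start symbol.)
C is directly left-recursive. The standard transformation for
  A → A α₁ | ... | A α_m | β₁ | ... | β_n
is
  A  → β₁ A' | ... | β_n A'
  A' → α₁ A' | ... | α_m A' | ε

C → T E becomes C → T E C'
C → C C C becomes C' → C C C'
Add C' → ε

Productions for other non-terminals are unchanged:
  T → f f
  E → T (

Resulting grammar:
C → T E C'
C' → C C C'
C' → ε
T → f f
E → T (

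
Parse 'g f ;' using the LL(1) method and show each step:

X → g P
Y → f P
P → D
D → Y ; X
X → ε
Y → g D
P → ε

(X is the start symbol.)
LL(1) parsing maintains a stack (initially the start symbol over $) and the input. At each step: if the stack top is a terminal, match it against the current input token; if it is a non-terminal N, replace it with the RHS of M[N, lookahead] (the unique production whose predict set contains the lookahead).

Stack is shown with the top on the left.

Stack      Input    Action
--------------------------
X $        g f ; $  output X → g P
g P $      g f ; $  match 'g'
P $        f ; $    output P → D
D $        f ; $    output D → Y ; X
Y ; X $    f ; $    output Y → f P
f P ; X $  f ; $    match 'f'
P ; X $    ; $      output P → ε
; X $      ; $      match ';'
X $        $        output X → ε
$          $        accept

The string is accepted.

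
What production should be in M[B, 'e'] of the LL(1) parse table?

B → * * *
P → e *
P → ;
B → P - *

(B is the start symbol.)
B → P - *

To find M[B, 'e'], we find productions for B where 'e' is in the predict set (PREDICT(N → α) = (FIRST(α) \ {ε}) ∪ (FOLLOW(N) if α ⇒* ε)).

Relevant sets:
  FIRST(P) = { ';', 'e' }

B → * * *: PREDICT = { '*' }
B → P - *: PREDICT = { ';', 'e' }
  'e' is in predict set, so this production goes in M[B, 'e']

M[B, 'e'] = B → P - *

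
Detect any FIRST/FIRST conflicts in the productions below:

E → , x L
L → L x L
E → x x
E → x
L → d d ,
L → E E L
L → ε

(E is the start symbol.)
Yes. E → x x / E → x on { 'x' }; L → L x L / L → d d ',' on { 'd' }; L → L x L / L → E E L on { ',', 'x' }

A FIRST/FIRST conflict occurs when two productions N → α and N → β for the same non-terminal have FIRST(α) ∩ FIRST(β) ≠ ∅ (with ε ∈ FIRST of a nullable right-hand side, so two nullable alternatives also conflict).

FIRST sets of the non-terminals at (or reachable through a nullable prefix from) the front of some alternative:
  FIRST(L) = { ',', 'd', 'x', ε }
  FIRST(E) = { ',', 'x' }

Productions for E:
  E → , x L: FIRST = { ',' }
  E → x x: FIRST = { 'x' }
  E → x: FIRST = { 'x' }
Productions for L:
  L → L x L: FIRST = { ',', 'd', 'x' }
  L → d d ,: FIRST = { 'd' }
  L → E E L: FIRST = { ',', 'x' }
  L → ε: FIRST = { ε }

Conflict for E: E → x x and E → x
  Overlap: { 'x' }
Conflict for L: L → L x L and L → d d ,
  Overlap: { 'd' }
Conflict for L: L → L x L and L → E E L
  Overlap: { ',', 'x' }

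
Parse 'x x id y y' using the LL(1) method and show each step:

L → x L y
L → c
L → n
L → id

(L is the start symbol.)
LL(1) parsing maintains a stack (initially the start symbol over $) and the input. At each step: if the stack top is a terminal, match it against the current input token; if it is a non-terminal N, replace it with the RHS of M[N, lookahead] (the unique production whose predict set contains the lookahead).

Stack is shown with the top on the left.

Stack      Input         Action
-------------------------------
L $        x x id y y $  output L → x L y
x L y $    x x id y y $  match 'x'
L y $      x id y y $    output L → x L y
x L y y $  x id y y $    match 'x'
L y y $    id y y $      output L → id
id y y $   id y y $      match 'id'
y y $      y y $         match 'y'
y $        y $           match 'y'
$          $             accept

The string is accepted.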